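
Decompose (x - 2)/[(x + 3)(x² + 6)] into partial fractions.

At x=-3: P = (1·(-3) - 2)/((-3)² + 6) = -1/3. Q = -P = 1/3, R = 1 - (-3)·P = 0
Result: (-1/3)/(x + 3) + ((1/3)x)/(x² + 6)


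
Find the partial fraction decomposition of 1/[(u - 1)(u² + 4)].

Cover-up at u = 1: P = 1/(1² + 4) = 1/5. Then Q = -P = -1/5, R = -P·(0 + 1) = -1/5
Result: (1/5)/(u - 1) - ((1/5)u + 1/5)/(u² + 4)


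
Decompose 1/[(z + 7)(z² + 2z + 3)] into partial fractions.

Cover-up at z = -7: P = 1/((-7)² + 2·(-7) + 3) = 1/38. Then Q = -P = -1/38, R = -P·(2 - 7) = 5/38
Result: (1/38)/(z + 7) - ((1/38)z - 5/38)/(z² + 2z + 3)


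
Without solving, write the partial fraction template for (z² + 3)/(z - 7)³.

Repeated linear factor (power 3): A/(z - 7) + B/(z - 7)² + C/(z - 7)³


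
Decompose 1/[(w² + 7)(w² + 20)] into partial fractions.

Coefficient matching gives A = C = 0, B = 1/(20-7) = 1/13, D = -B = -1/13
Result: (1/13)/(w² + 7) - (1/13)/(w² + 20)


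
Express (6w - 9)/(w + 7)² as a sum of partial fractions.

(6w - 9) = P(w + 7) + Q. At w = -7: Q = 6·(-7) - 9 = -51. Coeff of w: P = 6
Result: 6/(w + 7) - 51/(w + 7)²


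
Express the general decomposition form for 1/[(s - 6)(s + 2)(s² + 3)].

Two linear + quadratic: A/(s - 6) + B/(s + 2) + (Cs + D)/(s² + 3)


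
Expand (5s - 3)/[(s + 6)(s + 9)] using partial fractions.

At s=-6: α = (5·(-6) - 3)/(-6 + 9) = -11. At s=-9: β = (5·(-9) - 3)/(-9 + 6) = 16
Result: -11/(s + 6) + 16/(s + 9)


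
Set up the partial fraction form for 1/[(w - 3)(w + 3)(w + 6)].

Three distinct linear factors: α/(w - 3) + β/(w + 3) + γ/(w + 6)


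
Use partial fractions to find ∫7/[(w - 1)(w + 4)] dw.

Decompose: 7/[(w - 1)(w + 4)] = (7/5)/(w - 1) - (7/5)/(w + 4). Integrate each term: (7/5) ln|(w - 1)| - (7/5) ln|(w + 4)| + C


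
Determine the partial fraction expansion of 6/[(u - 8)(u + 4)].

6/(u - 8)(u + 4) = P/(u - 8) + Q/(u + 4). P = 6/(8 + 4) = 1/2, Q = 6/(-4 - 8) = -1/2
Result: (1/2)/(u - 8) - (1/2)/(u + 4)


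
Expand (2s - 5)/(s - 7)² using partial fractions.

(2s - 5) = P(s - 7) + Q. At s = 7: Q = 2·7 - 5 = 9. Coeff of s: P = 2
Result: 2/(s - 7) + 9/(s - 7)²


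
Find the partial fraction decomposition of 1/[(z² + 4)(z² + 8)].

Coefficient matching gives P = R = 0, Q = 1/(8-4) = 1/4, S = -Q = -1/4
Result: (1/4)/(z² + 4) - (1/4)/(z² + 8)


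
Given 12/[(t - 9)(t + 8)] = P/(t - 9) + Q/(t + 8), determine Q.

Cover-up at t = -8: Q = 12/(-8 - 9) = -12/17


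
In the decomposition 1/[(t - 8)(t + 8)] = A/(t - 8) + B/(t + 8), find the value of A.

Cover-up at t = 8: A = 1/(8 + 8) = 1/16


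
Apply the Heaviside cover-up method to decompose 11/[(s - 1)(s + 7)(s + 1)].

Cover (s - 1), s=1: A = 11/[(1 + 7)(1 + 1)] = 11/16. Cover (s + 7), s=-7: B = 11/[(-7 - 1)(-7 + 1)] = 11/48. Cover (s + 1), s=-1: C = 11/[(-1 - 1)(-1 + 7)] = -11/12.
Result: (11/16)/(s - 1) + (11/48)/(s + 7) - (11/12)/(s + 1)


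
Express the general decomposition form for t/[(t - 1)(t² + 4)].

Linear + irreducible quadratic: α/(t - 1) + (βt + γ)/(t² + 4)


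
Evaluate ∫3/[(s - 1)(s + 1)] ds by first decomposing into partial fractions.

Decompose: 3/[(s - 1)(s + 1)] = (3/2)/(s - 1) - (3/2)/(s + 1). Integrate each term: (3/2) ln|(s - 1)| - (3/2) ln|(s + 1)| + C


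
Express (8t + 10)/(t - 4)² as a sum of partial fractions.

(8t + 10) = P(t - 4) + Q. At t = 4: Q = 8·4 + 10 = 42. Coeff of t: P = 8
Result: 8/(t - 4) + 42/(t - 4)²


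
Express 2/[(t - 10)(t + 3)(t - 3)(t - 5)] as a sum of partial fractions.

Using Heaviside cover-up: (2/455)/(t - 10) - (1/312)/(t + 3) + (1/42)/(t - 3) - (1/40)/(t - 5)


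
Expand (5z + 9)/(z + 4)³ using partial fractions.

(5z + 9) = α(z + 4)² + β(z + 4) + γ. At z = -4: γ = 5·(-4) + 9 = -11. Coefficients: α = 0, β = 5
Result: 5/(z + 4)² - 11/(z + 4)³


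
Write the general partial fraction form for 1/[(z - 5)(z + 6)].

Distinct linear factors: α/(z - 5) + β/(z + 6)


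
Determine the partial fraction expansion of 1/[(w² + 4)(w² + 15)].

Coefficient matching gives A = C = 0, B = 1/(15-4) = 1/11, D = -B = -1/11
Result: (1/11)/(w² + 4) - (1/11)/(w² + 15)


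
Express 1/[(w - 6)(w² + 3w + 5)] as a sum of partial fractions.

Cover-up at w = 6: α = 1/(6² + 3·6 + 5) = 1/59. Then β = -α = -1/59, γ = -α·(3 + 6) = -9/59
Result: (1/59)/(w - 6) - ((1/59)w + 9/59)/(w² + 3w + 5)


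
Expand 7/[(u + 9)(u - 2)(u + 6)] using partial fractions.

Using cover-up method: A = 7/33, B = 7/88, C = -7/24
Result: (7/33)/(u + 9) + (7/88)/(u - 2) - (7/24)/(u + 6)


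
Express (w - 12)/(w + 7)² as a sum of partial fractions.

(w - 12) = A(w + 7) + B. At w = -7: B = 1·(-7) - 12 = -19. Coeff of w: A = 1
Result: 1/(w + 7) - 19/(w + 7)²


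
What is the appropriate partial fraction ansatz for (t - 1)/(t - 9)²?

Repeated linear factor: A/(t - 9) + B/(t - 9)²


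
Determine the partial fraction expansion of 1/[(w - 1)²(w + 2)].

Cover-up at w=-2: R = 1/(-2 - 1)² = 1/9. Cover-up at w=1: Q = 1/(1 + 2) = 1/3. Comparing w² coeff: P = -R = -1/9
Result: (-1/9)/(w - 1) + (1/3)/(w - 1)² + (1/9)/(w + 2)


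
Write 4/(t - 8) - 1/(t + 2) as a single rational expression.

Common denominator (t - 8)(t + 2). Numerator: 4(t + 2) - 1(t - 8) = (4t + 8) - (t - 8) = 3t + 16
Result: (3t + 16)/[(t - 8)(t + 2)]


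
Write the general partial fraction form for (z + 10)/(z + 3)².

Repeated linear factor: A/(z + 3) + B/(z + 3)²


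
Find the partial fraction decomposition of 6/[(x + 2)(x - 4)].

6/(x + 2)(x - 4) = P/(x + 2) + Q/(x - 4). P = 6/(-2 - 4) = -1, Q = 6/(4 + 2) = 1
Result: -1/(x + 2) + 1/(x - 4)


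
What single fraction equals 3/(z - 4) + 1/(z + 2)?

Common denominator (z - 4)(z + 2). Numerator: 3(z + 2) + 1(z - 4) = (3z + 6) + (z - 4) = 4z + 2
Result: (4z + 2)/[(z - 4)(z + 2)]


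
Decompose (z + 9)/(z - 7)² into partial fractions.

(z + 9) = α(z - 7) + β. At z = 7: β = 1·7 + 9 = 16. Coeff of z: α = 1
Result: 1/(z - 7) + 16/(z - 7)²


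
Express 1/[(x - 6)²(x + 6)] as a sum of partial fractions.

Cover-up at x=-6: γ = 1/(-6 - 6)² = 1/144. Cover-up at x=6: β = 1/(6 + 6) = 1/12. Comparing x² coeff: α = -γ = -1/144
Result: (-1/144)/(x - 6) + (1/12)/(x - 6)² + (1/144)/(x + 6)


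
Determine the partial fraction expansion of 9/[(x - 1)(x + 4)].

9/(x - 1)(x + 4) = A/(x - 1) + B/(x + 4). A = 9/(1 + 4) = 9/5, B = 9/(-4 - 1) = -9/5
Result: (9/5)/(x - 1) - (9/5)/(x + 4)


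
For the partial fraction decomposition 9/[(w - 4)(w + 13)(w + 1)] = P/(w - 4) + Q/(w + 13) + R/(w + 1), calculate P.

Cover-up at w = 4: P = 9/[(4 + 13)(4 + 1)] = 9/[(17)(5)] = 9/85


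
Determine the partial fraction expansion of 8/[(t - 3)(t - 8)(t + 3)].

Using cover-up method: P = -4/15, Q = 8/55, R = 4/33
Result: (-4/15)/(t - 3) + (8/55)/(t - 8) + (4/33)/(t + 3)


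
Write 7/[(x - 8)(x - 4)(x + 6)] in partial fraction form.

Using cover-up method: A = 1/8, B = -7/40, C = 1/20
Result: (1/8)/(x - 8) - (7/40)/(x - 4) + (1/20)/(x + 6)


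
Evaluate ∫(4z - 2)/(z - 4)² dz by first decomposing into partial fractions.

Decompose: P = 4, Q = 4·4 - 2 = 14, so (4z - 2)/(z - 4)² = 4/(z - 4) + 14/(z - 4)². Integrate: ∫ P/(z - 4) dz = 4 ln|(z - 4)|; ∫ Q/(z - 4)² dz = -14/(z - 4). Sum: 4 ln|(z - 4)| - 14/(z - 4) + C


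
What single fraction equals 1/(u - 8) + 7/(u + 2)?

Common denominator (u - 8)(u + 2). Numerator: 1(u + 2) + 7(u - 8) = (u + 2) + (7u - 56) = 8u - 54
Result: (8u - 54)/[(u - 8)(u + 2)]


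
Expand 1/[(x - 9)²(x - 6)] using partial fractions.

Cover-up at x=6: γ = 1/(6 - 9)² = 1/9. Cover-up at x=9: β = 1/(9 - 6) = 1/3. Comparing x² coeff: α = -γ = -1/9
Result: (-1/9)/(x - 9) + (1/3)/(x - 9)² + (1/9)/(x - 6)


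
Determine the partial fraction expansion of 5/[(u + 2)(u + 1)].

5/(u + 2)(u + 1) = P/(u + 2) + Q/(u + 1). P = 5/(-2 + 1) = -5, Q = 5/(-1 + 2) = 5
Result: -5/(u + 2) + 5/(u + 1)


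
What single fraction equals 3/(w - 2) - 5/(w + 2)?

Common denominator (w - 2)(w + 2). Numerator: 3(w + 2) - 5(w - 2) = (3w + 6) - (5w - 10) = -2w + 16
Result: (-2w + 16)/[(w - 2)(w + 2)]


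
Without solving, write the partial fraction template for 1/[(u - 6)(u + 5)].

Distinct linear factors: A/(u - 6) + B/(u + 5)


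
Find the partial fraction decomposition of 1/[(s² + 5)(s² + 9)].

Coefficient matching gives A = C = 0, B = 1/(9-5) = 1/4, D = -B = -1/4
Result: (1/4)/(s² + 5) - (1/4)/(s² + 9)


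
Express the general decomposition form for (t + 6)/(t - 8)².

Repeated linear factor: α/(t - 8) + β/(t - 8)²


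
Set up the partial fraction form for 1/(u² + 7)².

Repeated quadratic factor: (Pu + Q)/(u² + 7) + (Ru + S)/(u² + 7)²


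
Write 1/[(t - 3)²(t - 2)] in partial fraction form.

Cover-up at t=2: R = 1/(2 - 3)² = 1. Cover-up at t=3: Q = 1/(3 - 2) = 1. Comparing t² coeff: P = -R = -1
Result: -1/(t - 3) + 1/(t - 3)² + 1/(t - 2)


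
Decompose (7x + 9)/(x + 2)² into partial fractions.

(7x + 9) = P(x + 2) + Q. At x = -2: Q = 7·(-2) + 9 = -5. Coeff of x: P = 7
Result: 7/(x + 2) - 5/(x + 2)²


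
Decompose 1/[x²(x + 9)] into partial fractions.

Cover-up at x=-9: γ = 1/(-9 - 0)² = 1/81. Cover-up at x=0: β = 1/(0 + 9) = 1/9. Comparing x² coeff: α = -γ = -1/81
Result: (-1/81)/x + (1/9)/x² + (1/81)/(x + 9)


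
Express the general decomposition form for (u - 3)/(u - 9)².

Repeated linear factor: A/(u - 9) + B/(u - 9)²


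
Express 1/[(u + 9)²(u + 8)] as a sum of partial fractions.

Cover-up at u=-8: R = 1/(-8 + 9)² = 1. Cover-up at u=-9: Q = 1/(-9 + 8) = -1. Comparing u² coeff: P = -R = -1
Result: -1/(u + 9) - 1/(u + 9)² + 1/(u + 8)


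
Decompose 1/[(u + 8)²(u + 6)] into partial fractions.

Cover-up at u=-6: R = 1/(-6 + 8)² = 1/4. Cover-up at u=-8: Q = 1/(-8 + 6) = -1/2. Comparing u² coeff: P = -R = -1/4
Result: (-1/4)/(u + 8) - (1/2)/(u + 8)² + (1/4)/(u + 6)


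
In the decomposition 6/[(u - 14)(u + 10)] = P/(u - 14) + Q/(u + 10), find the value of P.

Cover-up at u = 14: P = 6/(14 + 10) = 6/24 = 1/4


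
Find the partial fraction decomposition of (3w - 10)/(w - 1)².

(3w - 10) = P(w - 1) + Q. At w = 1: Q = 3·1 - 10 = -7. Coeff of w: P = 3
Result: 3/(w - 1) - 7/(w - 1)²


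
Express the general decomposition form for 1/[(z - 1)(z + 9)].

Distinct linear factors: α/(z - 1) + β/(z + 9)


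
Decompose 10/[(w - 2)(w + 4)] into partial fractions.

10/(w - 2)(w + 4) = P/(w - 2) + Q/(w + 4). P = 10/(2 + 4) = 5/3, Q = 10/(-4 - 2) = -5/3
Result: (5/3)/(w - 2) - (5/3)/(w + 4)


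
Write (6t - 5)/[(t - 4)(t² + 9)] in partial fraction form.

At t=4: α = (6·4 - 5)/(4² + 9) = 19/25. β = -α = -19/25, γ = 6 - 4·α = 74/25
Result: (19/25)/(t - 4) - ((19/25)t - 74/25)/(t² + 9)


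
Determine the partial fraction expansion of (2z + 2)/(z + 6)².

(2z + 2) = A(z + 6) + B. At z = -6: B = 2·(-6) + 2 = -10. Coeff of z: A = 2
Result: 2/(z + 6) - 10/(z + 6)²


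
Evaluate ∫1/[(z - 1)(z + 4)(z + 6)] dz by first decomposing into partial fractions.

Cover-up: α = 1/35, β = -1/10, γ = 1/14. Decomposition: (1/35)/(z - 1) - (1/10)/(z + 4) + (1/14)/(z + 6). Integrate each term: (1/35) ln|(z - 1)| - (1/10) ln|(z + 4)| + (1/14) ln|(z + 6)| + C


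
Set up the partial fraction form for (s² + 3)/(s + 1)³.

Repeated linear factor (power 3): α/(s + 1) + β/(s + 1)² + γ/(s + 1)³


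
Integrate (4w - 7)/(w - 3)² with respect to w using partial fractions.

Decompose: P = 4, Q = 4·3 - 7 = 5, so (4w - 7)/(w - 3)² = 4/(w - 3) + 5/(w - 3)². Integrate: ∫ P/(w - 3) dw = 4 ln|(w - 3)|; ∫ Q/(w - 3)² dw = -5/(w - 3). Sum: 4 ln|(w - 3)| - 5/(w - 3) + C


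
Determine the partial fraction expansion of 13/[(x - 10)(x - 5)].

13/(x - 10)(x - 5) = α/(x - 10) + β/(x - 5). α = 13/(10 - 5) = 13/5, β = 13/(5 - 10) = -13/5
Result: (13/5)/(x - 10) - (13/5)/(x - 5)


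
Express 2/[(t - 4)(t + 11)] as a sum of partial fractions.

2/(t - 4)(t + 11) = P/(t - 4) + Q/(t + 11). P = 2/(4 + 11) = 2/15, Q = 2/(-11 - 4) = -2/15
Result: (2/15)/(t - 4) - (2/15)/(t + 11)


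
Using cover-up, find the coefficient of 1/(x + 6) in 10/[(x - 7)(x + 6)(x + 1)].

Cover (x + 6), set x=-6: 10/[(-6 - 7)(-6 + 1)] = 2/13


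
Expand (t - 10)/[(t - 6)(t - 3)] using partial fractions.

At t=6: P = (1·6 - 10)/(6 - 3) = -4/3. At t=3: Q = (1·3 - 10)/(3 - 6) = 7/3
Result: (-4/3)/(t - 6) + (7/3)/(t - 3)


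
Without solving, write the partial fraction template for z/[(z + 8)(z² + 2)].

Linear + irreducible quadratic: α/(z + 8) + (βz + γ)/(z² + 2)


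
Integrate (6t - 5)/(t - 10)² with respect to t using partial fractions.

Decompose: P = 6, Q = 6·10 - 5 = 55, so (6t - 5)/(t - 10)² = 6/(t - 10) + 55/(t - 10)². Integrate: ∫ P/(t - 10) dt = 6 ln|(t - 10)|; ∫ Q/(t - 10)² dt = -55/(t - 10). Sum: 6 ln|(t - 10)| - 55/(t - 10) + C


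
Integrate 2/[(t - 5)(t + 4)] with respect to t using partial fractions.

Decompose: 2/[(t - 5)(t + 4)] = (2/9)/(t - 5) - (2/9)/(t + 4). Integrate each term: (2/9) ln|(t - 5)| - (2/9) ln|(t + 4)| + C


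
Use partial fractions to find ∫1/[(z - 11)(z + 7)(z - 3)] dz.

Cover-up: α = 1/144, β = 1/180, γ = -1/80. Decomposition: (1/144)/(z - 11) + (1/180)/(z + 7) - (1/80)/(z - 3). Integrate each term: (1/144) ln|(z - 11)| + (1/180) ln|(z + 7)| - (1/80) ln|(z - 3)| + C


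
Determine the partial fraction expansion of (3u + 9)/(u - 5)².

(3u + 9) = A(u - 5) + B. At u = 5: B = 3·5 + 9 = 24. Coeff of u: A = 3
Result: 3/(u - 5) + 24/(u - 5)²


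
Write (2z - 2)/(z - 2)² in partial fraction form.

(2z - 2) = α(z - 2) + β. At z = 2: β = 2·2 - 2 = 2. Coeff of z: α = 2
Result: 2/(z - 2) + 2/(z - 2)²


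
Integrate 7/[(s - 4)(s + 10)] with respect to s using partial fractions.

Decompose: 7/[(s - 4)(s + 10)] = (1/2)/(s - 4) - (1/2)/(s + 10). Integrate each term: (1/2) ln|(s - 4)| - (1/2) ln|(s + 10)| + C


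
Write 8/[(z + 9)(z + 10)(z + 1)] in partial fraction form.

Using cover-up method: P = -1, Q = 8/9, R = 1/9
Result: -1/(z + 9) + (8/9)/(z + 10) + (1/9)/(z + 1)


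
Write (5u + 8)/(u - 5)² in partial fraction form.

(5u + 8) = P(u - 5) + Q. At u = 5: Q = 5·5 + 8 = 33. Coeff of u: P = 5
Result: 5/(u - 5) + 33/(u - 5)²


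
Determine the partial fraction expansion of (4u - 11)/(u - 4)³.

(4u - 11) = P(u - 4)² + Q(u - 4) + R. At u = 4: R = 4·4 - 11 = 5. Coefficients: P = 0, Q = 4
Result: 4/(u - 4)² + 5/(u - 4)³


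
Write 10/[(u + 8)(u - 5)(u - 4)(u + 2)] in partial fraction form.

Using Heaviside cover-up: (-5/468)/(u + 8) + (10/91)/(u - 5) - (5/36)/(u - 4) + (5/126)/(u + 2)


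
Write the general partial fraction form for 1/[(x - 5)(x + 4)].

Distinct linear factors: A/(x - 5) + B/(x + 4)


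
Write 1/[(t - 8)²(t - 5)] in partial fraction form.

Cover-up at t=5: C = 1/(5 - 8)² = 1/9. Cover-up at t=8: B = 1/(8 - 5) = 1/3. Comparing t² coeff: A = -C = -1/9
Result: (-1/9)/(t - 8) + (1/3)/(t - 8)² + (1/9)/(t - 5)


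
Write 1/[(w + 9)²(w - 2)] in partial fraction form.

Cover-up at w=2: R = 1/(2 + 9)² = 1/121. Cover-up at w=-9: Q = 1/(-9 - 2) = -1/11. Comparing w² coeff: P = -R = -1/121
Result: (-1/121)/(w + 9) - (1/11)/(w + 9)² + (1/121)/(w - 2)


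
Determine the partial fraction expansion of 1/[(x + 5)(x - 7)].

1/(x + 5)(x - 7) = α/(x + 5) + β/(x - 7). α = 1/(-5 - 7) = -1/12, β = 1/(7 + 5) = 1/12
Result: (-1/12)/(x + 5) + (1/12)/(x - 7)


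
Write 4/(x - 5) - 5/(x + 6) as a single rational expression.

Common denominator (x - 5)(x + 6). Numerator: 4(x + 6) - 5(x - 5) = (4x + 24) - (5x - 25) = -x + 49
Result: (-x + 49)/[(x - 5)(x + 6)]


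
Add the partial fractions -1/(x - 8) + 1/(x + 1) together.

Common denominator (x - 8)(x + 1). Numerator: -1(x + 1) + 1(x - 8) = (-x - 1) + (x - 8) = -9
Result: (-9)/[(x - 8)(x + 1)]


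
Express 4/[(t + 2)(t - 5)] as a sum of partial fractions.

4/(t + 2)(t - 5) = A/(t + 2) + B/(t - 5). A = 4/(-2 - 5) = -4/7, B = 4/(5 + 2) = 4/7
Result: (-4/7)/(t + 2) + (4/7)/(t - 5)


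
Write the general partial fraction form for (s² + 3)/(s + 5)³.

Repeated linear factor (power 3): A/(s + 5) + B/(s + 5)² + C/(s + 5)³


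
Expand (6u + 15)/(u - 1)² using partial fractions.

(6u + 15) = P(u - 1) + Q. At u = 1: Q = 6·1 + 15 = 21. Coeff of u: P = 6
Result: 6/(u - 1) + 21/(u - 1)²


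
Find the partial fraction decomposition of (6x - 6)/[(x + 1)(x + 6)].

At x=-1: α = (6·(-1) - 6)/(-1 + 6) = -12/5. At x=-6: β = (6·(-6) - 6)/(-6 + 1) = 42/5
Result: (-12/5)/(x + 1) + (42/5)/(x + 6)


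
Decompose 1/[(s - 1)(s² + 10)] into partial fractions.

Cover-up at s = 1: P = 1/(1² + 10) = 1/11. Then Q = -P = -1/11, R = -P·(0 + 1) = -1/11
Result: (1/11)/(s - 1) - ((1/11)s + 1/11)/(s² + 10)


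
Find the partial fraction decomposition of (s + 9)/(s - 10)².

(s + 9) = A(s - 10) + B. At s = 10: B = 1·10 + 9 = 19. Coeff of s: A = 1
Result: 1/(s - 10) + 19/(s - 10)²


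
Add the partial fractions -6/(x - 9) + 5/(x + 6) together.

Common denominator (x - 9)(x + 6). Numerator: -6(x + 6) + 5(x - 9) = (-6x - 36) + (5x - 45) = -x - 81
Result: (-x - 81)/[(x - 9)(x + 6)]


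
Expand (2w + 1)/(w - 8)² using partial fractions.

(2w + 1) = P(w - 8) + Q. At w = 8: Q = 2·8 + 1 = 17. Coeff of w: P = 2
Result: 2/(w - 8) + 17/(w - 8)²


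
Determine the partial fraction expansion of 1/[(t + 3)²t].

Cover-up at t=0: C = 1/(0 + 3)² = 1/9. Cover-up at t=-3: B = 1/(-3 - 0) = -1/3. Comparing t² coeff: A = -C = -1/9
Result: (-1/9)/(t + 3) - (1/3)/(t + 3)² + (1/9)/t


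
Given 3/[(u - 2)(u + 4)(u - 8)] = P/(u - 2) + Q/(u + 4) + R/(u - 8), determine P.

Cover-up at u = 2: P = 3/[(2 + 4)(2 - 8)] = 3/[(6)(-6)] = -3/36 = -1/12


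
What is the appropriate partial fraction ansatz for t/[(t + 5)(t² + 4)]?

Linear + irreducible quadratic: P/(t + 5) + (Qt + R)/(t² + 4)


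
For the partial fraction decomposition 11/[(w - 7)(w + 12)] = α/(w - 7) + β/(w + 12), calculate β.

Cover-up at w = -12: β = 11/(-12 - 7) = -11/19


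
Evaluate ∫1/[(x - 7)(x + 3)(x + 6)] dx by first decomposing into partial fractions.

Cover-up: A = 1/130, B = -1/30, C = 1/39. Decomposition: (1/130)/(x - 7) - (1/30)/(x + 3) + (1/39)/(x + 6). Integrate each term: (1/130) ln|(x - 7)| - (1/30) ln|(x + 3)| + (1/39) ln|(x + 6)| + C


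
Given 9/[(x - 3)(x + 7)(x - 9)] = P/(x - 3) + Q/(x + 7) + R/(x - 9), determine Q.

Cover-up at x = -7: Q = 9/[(-7 - 3)(-7 - 9)] = 9/[(-10)(-16)] = 9/160


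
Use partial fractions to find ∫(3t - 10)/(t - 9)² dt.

Decompose: P = 3, Q = 3·9 - 10 = 17, so (3t - 10)/(t - 9)² = 3/(t - 9) + 17/(t - 9)². Integrate: ∫ P/(t - 9) dt = 3 ln|(t - 9)|; ∫ Q/(t - 9)² dt = -17/(t - 9). Sum: 3 ln|(t - 9)| - 17/(t - 9) + C


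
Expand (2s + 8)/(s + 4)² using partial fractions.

(2s + 8) = α(s + 4) + β. At s = -4: β = 2·(-4) + 8 = 0. Coeff of s: α = 2
Result: 2/(s + 4)


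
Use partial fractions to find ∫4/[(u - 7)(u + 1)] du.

Decompose: 4/[(u - 7)(u + 1)] = (1/2)/(u - 7) - (1/2)/(u + 1). Integrate each term: (1/2) ln|(u - 7)| - (1/2) ln|(u + 1)| + C


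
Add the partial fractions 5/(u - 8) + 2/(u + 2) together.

Common denominator (u - 8)(u + 2). Numerator: 5(u + 2) + 2(u - 8) = (5u + 10) + (2u - 16) = 7u - 6
Result: (7u - 6)/[(u - 8)(u + 2)]


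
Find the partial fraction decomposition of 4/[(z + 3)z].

4/(z + 3)z = α/(z + 3) + β/z. α = 4/(-3 - 0) = -4/3, β = 4/(0 + 3) = 4/3
Result: (-4/3)/(z + 3) + (4/3)/z


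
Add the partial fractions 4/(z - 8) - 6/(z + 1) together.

Common denominator (z - 8)(z + 1). Numerator: 4(z + 1) - 6(z - 8) = (4z + 4) - (6z - 48) = -2z + 52
Result: (-2z + 52)/[(z - 8)(z + 1)]


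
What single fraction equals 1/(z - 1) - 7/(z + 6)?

Common denominator (z - 1)(z + 6). Numerator: 1(z + 6) - 7(z - 1) = (z + 6) - (7z - 7) = -6z + 13
Result: (-6z + 13)/[(z - 1)(z + 6)]


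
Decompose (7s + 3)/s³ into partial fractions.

(7s + 3) = Ps² + Qs + R. At s = 0: R = 7·0 + 3 = 3. Coefficients: P = 0, Q = 7
Result: 7/s² + 3/s³


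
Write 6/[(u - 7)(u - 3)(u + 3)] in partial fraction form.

Using cover-up method: P = 3/20, Q = -1/4, R = 1/10
Result: (3/20)/(u - 7) - (1/4)/(u - 3) + (1/10)/(u + 3)


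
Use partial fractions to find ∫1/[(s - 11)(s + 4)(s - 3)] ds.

Cover-up: α = 1/120, β = 1/105, γ = -1/56. Decomposition: (1/120)/(s - 11) + (1/105)/(s + 4) - (1/56)/(s - 3). Integrate each term: (1/120) ln|(s - 11)| + (1/105) ln|(s + 4)| - (1/56) ln|(s - 3)| + C


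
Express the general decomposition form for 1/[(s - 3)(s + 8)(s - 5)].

Three distinct linear factors: P/(s - 3) + Q/(s + 8) + R/(s - 5)


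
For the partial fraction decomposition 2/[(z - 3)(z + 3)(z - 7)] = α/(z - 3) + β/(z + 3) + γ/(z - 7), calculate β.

Cover-up at z = -3: β = 2/[(-3 - 3)(-3 - 7)] = 2/[(-6)(-10)] = 2/60 = 1/30


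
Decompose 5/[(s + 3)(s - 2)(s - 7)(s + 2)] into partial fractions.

Using Heaviside cover-up: (-1/10)/(s + 3) - (1/20)/(s - 2) + (1/90)/(s - 7) + (5/36)/(s + 2)


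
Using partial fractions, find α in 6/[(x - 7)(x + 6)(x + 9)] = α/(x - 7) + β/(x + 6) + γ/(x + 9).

Cover-up at x = 7: α = 6/[(7 + 6)(7 + 9)] = 6/[(13)(16)] = 6/208 = 3/104


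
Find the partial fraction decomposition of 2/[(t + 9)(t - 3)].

2/(t + 9)(t - 3) = P/(t + 9) + Q/(t - 3). P = 2/(-9 - 3) = -1/6, Q = 2/(3 + 9) = 1/6
Result: (-1/6)/(t + 9) + (1/6)/(t - 3)


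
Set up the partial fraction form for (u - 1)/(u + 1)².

Repeated linear factor: A/(u + 1) + B/(u + 1)²


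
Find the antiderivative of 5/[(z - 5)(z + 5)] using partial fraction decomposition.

Decompose: 5/[(z - 5)(z + 5)] = (1/2)/(z - 5) - (1/2)/(z + 5). Integrate each term: (1/2) ln|(z - 5)| - (1/2) ln|(z + 5)| + C


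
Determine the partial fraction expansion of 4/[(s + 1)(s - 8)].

4/(s + 1)(s - 8) = A/(s + 1) + B/(s - 8). A = 4/(-1 - 8) = -4/9, B = 4/(8 + 1) = 4/9
Result: (-4/9)/(s + 1) + (4/9)/(s - 8)


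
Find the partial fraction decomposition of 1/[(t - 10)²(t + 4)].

Cover-up at t=-4: γ = 1/(-4 - 10)² = 1/196. Cover-up at t=10: β = 1/(10 + 4) = 1/14. Comparing t² coeff: α = -γ = -1/196
Result: (-1/196)/(t - 10) + (1/14)/(t - 10)² + (1/196)/(t + 4)


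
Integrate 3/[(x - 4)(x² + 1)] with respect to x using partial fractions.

Cover-up at x=4: P = 3/(4²+1) = 3/17. Coeff matching: Q = -3/17, R = -12/17. Decomposition: (3/17)/(x - 4) - ((3/17)x + 12/17)/(x² + 1). Integrate: linear → ln, quadratic → (1/2)ln + arctan: (3/17) ln|(x - 4)| - (3/34) ln(x² + 1) - (12/17) arctan(x) + C


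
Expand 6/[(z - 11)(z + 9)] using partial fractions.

6/(z - 11)(z + 9) = P/(z - 11) + Q/(z + 9). P = 6/(11 + 9) = 3/10, Q = 6/(-9 - 11) = -3/10
Result: (3/10)/(z - 11) - (3/10)/(z + 9)


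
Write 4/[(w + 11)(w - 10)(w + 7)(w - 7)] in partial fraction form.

Using Heaviside cover-up: (-1/378)/(w + 11) + (4/1071)/(w - 10) + (1/238)/(w + 7) - (1/189)/(w - 7)


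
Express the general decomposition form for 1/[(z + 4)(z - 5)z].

Three distinct linear factors: α/(z + 4) + β/(z - 5) + γ/z


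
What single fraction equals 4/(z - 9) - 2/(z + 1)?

Common denominator (z - 9)(z + 1). Numerator: 4(z + 1) - 2(z - 9) = (4z + 4) - (2z - 18) = 2z + 22
Result: (2z + 22)/[(z - 9)(z + 1)]


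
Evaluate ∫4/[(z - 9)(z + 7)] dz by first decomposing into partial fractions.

Decompose: 4/[(z - 9)(z + 7)] = (1/4)/(z - 9) - (1/4)/(z + 7). Integrate each term: (1/4) ln|(z - 9)| - (1/4) ln|(z + 7)| + C


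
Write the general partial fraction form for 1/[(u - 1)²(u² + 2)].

Repeated linear + quadratic: P/(u - 1) + Q/(u - 1)² + (Ru + S)/(u² + 2)


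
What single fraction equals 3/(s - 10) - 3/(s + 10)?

Common denominator (s - 10)(s + 10). Numerator: 3(s + 10) - 3(s - 10) = (3s + 30) - (3s - 30) = 60
Result: (60)/[(s - 10)(s + 10)]


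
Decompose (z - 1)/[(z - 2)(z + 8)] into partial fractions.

At z=2: α = (1·2 - 1)/(2 + 8) = 1/10. At z=-8: β = (1·(-8) - 1)/(-8 - 2) = 9/10
Result: (1/10)/(z - 2) + (9/10)/(z + 8)


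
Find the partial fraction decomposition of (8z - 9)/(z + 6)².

(8z - 9) = P(z + 6) + Q. At z = -6: Q = 8·(-6) - 9 = -57. Coeff of z: P = 8
Result: 8/(z + 6) - 57/(z + 6)²


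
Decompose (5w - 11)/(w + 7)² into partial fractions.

(5w - 11) = α(w + 7) + β. At w = -7: β = 5·(-7) - 11 = -46. Coeff of w: α = 5
Result: 5/(w + 7) - 46/(w + 7)²


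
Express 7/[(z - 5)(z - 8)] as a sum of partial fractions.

7/(z - 5)(z - 8) = P/(z - 5) + Q/(z - 8). P = 7/(5 - 8) = -7/3, Q = 7/(8 - 5) = 7/3
Result: (-7/3)/(z - 5) + (7/3)/(z - 8)


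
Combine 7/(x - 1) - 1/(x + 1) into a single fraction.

Common denominator (x - 1)(x + 1). Numerator: 7(x + 1) - 1(x - 1) = (7x + 7) - (x - 1) = 6x + 8
Result: (6x + 8)/[(x - 1)(x + 1)]


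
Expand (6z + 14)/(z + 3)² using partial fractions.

(6z + 14) = α(z + 3) + β. At z = -3: β = 6·(-3) + 14 = -4. Coeff of z: α = 6
Result: 6/(z + 3) - 4/(z + 3)²


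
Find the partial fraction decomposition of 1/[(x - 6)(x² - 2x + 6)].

Cover-up at x = 6: P = 1/(6² - 2·6 + 6) = 1/30. Then Q = -P = -1/30, R = -P·(-2 + 6) = -2/15
Result: (1/30)/(x - 6) - ((1/30)x + 2/15)/(x² - 2x + 6)


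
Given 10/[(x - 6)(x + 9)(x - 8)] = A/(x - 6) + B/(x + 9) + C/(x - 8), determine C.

Cover-up at x = 8: C = 10/[(8 - 6)(8 + 9)] = 10/[(2)(17)] = 10/34 = 5/17


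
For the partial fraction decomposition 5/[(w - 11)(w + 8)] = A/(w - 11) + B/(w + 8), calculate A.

Cover-up at w = 11: A = 5/(11 + 8) = 5/19


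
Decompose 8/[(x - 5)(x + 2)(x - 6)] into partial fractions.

Using cover-up method: P = -8/7, Q = 1/7, R = 1
Result: (-8/7)/(x - 5) + (1/7)/(x + 2) + 1/(x - 6)


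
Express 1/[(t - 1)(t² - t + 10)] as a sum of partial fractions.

Cover-up at t = 1: P = 1/(1² - 1·1 + 10) = 1/10. Then Q = -P = -1/10, R = -P·(-1 + 1) = 0
Result: (1/10)/(t - 1) - ((1/10)t)/(t² - t + 10)


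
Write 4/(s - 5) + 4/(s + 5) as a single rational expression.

Common denominator (s - 5)(s + 5). Numerator: 4(s + 5) + 4(s - 5) = (4s + 20) + (4s - 20) = 8s
Result: (8s)/[(s - 5)(s + 5)]


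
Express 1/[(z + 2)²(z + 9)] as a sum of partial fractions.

Cover-up at z=-9: γ = 1/(-9 + 2)² = 1/49. Cover-up at z=-2: β = 1/(-2 + 9) = 1/7. Comparing z² coeff: α = -γ = -1/49
Result: (-1/49)/(z + 2) + (1/7)/(z + 2)² + (1/49)/(z + 9)


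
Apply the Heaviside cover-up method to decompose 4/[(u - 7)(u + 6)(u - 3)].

Cover (u - 7), u=7: P = 4/[(7 + 6)(7 - 3)] = 1/13. Cover (u + 6), u=-6: Q = 4/[(-6 - 7)(-6 - 3)] = 4/117. Cover (u - 3), u=3: R = 4/[(3 - 7)(3 + 6)] = -1/9.
Result: (1/13)/(u - 7) + (4/117)/(u + 6) - (1/9)/(u - 3)


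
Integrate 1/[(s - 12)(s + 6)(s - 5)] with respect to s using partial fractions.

Cover-up: P = 1/126, Q = 1/198, R = -1/77. Decomposition: (1/126)/(s - 12) + (1/198)/(s + 6) - (1/77)/(s - 5). Integrate each term: (1/126) ln|(s - 12)| + (1/198) ln|(s + 6)| - (1/77) ln|(s - 5)| + C


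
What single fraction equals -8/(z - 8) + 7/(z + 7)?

Common denominator (z - 8)(z + 7). Numerator: -8(z + 7) + 7(z - 8) = (-8z - 56) + (7z - 56) = -z - 112
Result: (-z - 112)/[(z - 8)(z + 7)]


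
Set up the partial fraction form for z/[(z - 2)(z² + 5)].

Linear + irreducible quadratic: P/(z - 2) + (Qz + R)/(z² + 5)


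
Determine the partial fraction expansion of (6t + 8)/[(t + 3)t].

At t=-3: A = (6·(-3) + 8)/(-3 - 0) = 10/3. At t=0: B = (6·0 + 8)/(0 + 3) = 8/3
Result: (10/3)/(t + 3) + (8/3)/t


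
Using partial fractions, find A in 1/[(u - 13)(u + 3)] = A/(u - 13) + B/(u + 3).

Cover-up at u = 13: A = 1/(13 + 3) = 1/16


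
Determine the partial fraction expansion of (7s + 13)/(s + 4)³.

(7s + 13) = A(s + 4)² + B(s + 4) + C. At s = -4: C = 7·(-4) + 13 = -15. Coefficients: A = 0, B = 7
Result: 7/(s + 4)² - 15/(s + 4)³


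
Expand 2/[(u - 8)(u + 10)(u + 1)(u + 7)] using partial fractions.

Using Heaviside cover-up: (1/1215)/(u - 8) - (1/243)/(u + 10) - (1/243)/(u + 1) + (1/135)/(u + 7)


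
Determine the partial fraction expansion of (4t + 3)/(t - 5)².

(4t + 3) = α(t - 5) + β. At t = 5: β = 4·5 + 3 = 23. Coeff of t: α = 4
Result: 4/(t - 5) + 23/(t - 5)²


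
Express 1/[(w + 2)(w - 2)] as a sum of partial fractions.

1/(w + 2)(w - 2) = P/(w + 2) + Q/(w - 2). P = 1/(-2 - 2) = -1/4, Q = 1/(2 + 2) = 1/4
Result: (-1/4)/(w + 2) + (1/4)/(w - 2)


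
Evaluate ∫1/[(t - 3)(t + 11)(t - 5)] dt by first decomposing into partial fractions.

Cover-up: α = -1/28, β = 1/224, γ = 1/32. Decomposition: (-1/28)/(t - 3) + (1/224)/(t + 11) + (1/32)/(t - 5). Integrate each term: (-1/28) ln|(t - 3)| + (1/224) ln|(t + 11)| + (1/32) ln|(t - 5)| + C


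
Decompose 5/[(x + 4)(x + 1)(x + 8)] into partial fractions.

Using cover-up method: A = -5/12, B = 5/21, C = 5/28
Result: (-5/12)/(x + 4) + (5/21)/(x + 1) + (5/28)/(x + 8)


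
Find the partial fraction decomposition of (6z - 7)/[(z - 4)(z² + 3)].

At z=4: α = (6·4 - 7)/(4² + 3) = 17/19. β = -α = -17/19, γ = 6 - 4·α = 46/19
Result: (17/19)/(z - 4) - ((17/19)z - 46/19)/(z² + 3)


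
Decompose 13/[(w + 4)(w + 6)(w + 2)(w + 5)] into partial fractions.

Using Heaviside cover-up: (-13/4)/(w + 4) - (13/8)/(w + 6) + (13/24)/(w + 2) + (13/3)/(w + 5)


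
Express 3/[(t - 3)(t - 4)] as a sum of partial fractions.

3/(t - 3)(t - 4) = A/(t - 3) + B/(t - 4). A = 3/(3 - 4) = -3, B = 3/(4 - 3) = 3
Result: -3/(t - 3) + 3/(t - 4)


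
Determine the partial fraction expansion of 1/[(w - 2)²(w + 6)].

Cover-up at w=-6: C = 1/(-6 - 2)² = 1/64. Cover-up at w=2: B = 1/(2 + 6) = 1/8. Comparing w² coeff: A = -C = -1/64
Result: (-1/64)/(w - 2) + (1/8)/(w - 2)² + (1/64)/(w + 6)


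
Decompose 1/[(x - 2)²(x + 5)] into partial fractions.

Cover-up at x=-5: C = 1/(-5 - 2)² = 1/49. Cover-up at x=2: B = 1/(2 + 5) = 1/7. Comparing x² coeff: A = -C = -1/49
Result: (-1/49)/(x - 2) + (1/7)/(x - 2)² + (1/49)/(x + 5)


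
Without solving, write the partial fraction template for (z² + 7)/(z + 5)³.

Repeated linear factor (power 3): P/(z + 5) + Q/(z + 5)² + R/(z + 5)³


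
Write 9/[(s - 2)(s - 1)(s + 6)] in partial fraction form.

Using cover-up method: A = 9/8, B = -9/7, C = 9/56
Result: (9/8)/(s - 2) - (9/7)/(s - 1) + (9/56)/(s + 6)


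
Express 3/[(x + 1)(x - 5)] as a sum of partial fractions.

3/(x + 1)(x - 5) = P/(x + 1) + Q/(x - 5). P = 3/(-1 - 5) = -1/2, Q = 3/(5 + 1) = 1/2
Result: (-1/2)/(x + 1) + (1/2)/(x - 5)


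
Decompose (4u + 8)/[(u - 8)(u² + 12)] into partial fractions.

At u=8: α = (4·8 + 8)/(8² + 12) = 10/19. β = -α = -10/19, γ = 4 - 8·α = -4/19
Result: (10/19)/(u - 8) - ((10/19)u + 4/19)/(u² + 12)


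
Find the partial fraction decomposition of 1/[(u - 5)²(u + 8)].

Cover-up at u=-8: R = 1/(-8 - 5)² = 1/169. Cover-up at u=5: Q = 1/(5 + 8) = 1/13. Comparing u² coeff: P = -R = -1/169
Result: (-1/169)/(u - 5) + (1/13)/(u - 5)² + (1/169)/(u + 8)


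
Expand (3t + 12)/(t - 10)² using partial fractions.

(3t + 12) = P(t - 10) + Q. At t = 10: Q = 3·10 + 12 = 42. Coeff of t: P = 3
Result: 3/(t - 10) + 42/(t - 10)²


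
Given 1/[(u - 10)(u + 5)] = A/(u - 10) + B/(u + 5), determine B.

Cover-up at u = -5: B = 1/(-5 - 10) = -1/15


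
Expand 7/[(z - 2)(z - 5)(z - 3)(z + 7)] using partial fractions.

Using Heaviside cover-up: (7/27)/(z - 2) + (7/72)/(z - 5) - (7/20)/(z - 3) - (7/1080)/(z + 7)


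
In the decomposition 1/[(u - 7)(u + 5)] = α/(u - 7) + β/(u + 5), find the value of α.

Cover-up at u = 7: α = 1/(7 + 5) = 1/12


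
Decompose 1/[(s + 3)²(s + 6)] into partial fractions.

Cover-up at s=-6: R = 1/(-6 + 3)² = 1/9. Cover-up at s=-3: Q = 1/(-3 + 6) = 1/3. Comparing s² coeff: P = -R = -1/9
Result: (-1/9)/(s + 3) + (1/3)/(s + 3)² + (1/9)/(s + 6)


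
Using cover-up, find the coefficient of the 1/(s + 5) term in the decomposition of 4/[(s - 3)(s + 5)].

Cover (s + 5), set s=-5: 4/((s - 3) at s=-5) = 4/(-8) = -1/2


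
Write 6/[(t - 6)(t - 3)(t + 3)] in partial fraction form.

Using cover-up method: P = 2/9, Q = -1/3, R = 1/9
Result: (2/9)/(t - 6) - (1/3)/(t - 3) + (1/9)/(t + 3)


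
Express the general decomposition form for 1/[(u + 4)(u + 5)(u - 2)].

Three distinct linear factors: A/(u + 4) + B/(u + 5) + C/(u - 2)


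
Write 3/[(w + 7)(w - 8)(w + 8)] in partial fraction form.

Using cover-up method: P = -1/5, Q = 1/80, R = 3/16
Result: (-1/5)/(w + 7) + (1/80)/(w - 8) + (3/16)/(w + 8)


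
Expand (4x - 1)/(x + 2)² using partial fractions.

(4x - 1) = α(x + 2) + β. At x = -2: β = 4·(-2) - 1 = -9. Coeff of x: α = 4
Result: 4/(x + 2) - 9/(x + 2)²


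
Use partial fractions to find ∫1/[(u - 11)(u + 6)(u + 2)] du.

Cover-up: α = 1/221, β = 1/68, γ = -1/52. Decomposition: (1/221)/(u - 11) + (1/68)/(u + 6) - (1/52)/(u + 2). Integrate each term: (1/221) ln|(u - 11)| + (1/68) ln|(u + 6)| - (1/52) ln|(u + 2)| + C


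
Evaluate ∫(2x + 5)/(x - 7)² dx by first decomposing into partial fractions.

Decompose: α = 2, β = 2·7 + 5 = 19, so (2x + 5)/(x - 7)² = 2/(x - 7) + 19/(x - 7)². Integrate: ∫ α/(x - 7) dx = 2 ln|(x - 7)|; ∫ β/(x - 7)² dx = -19/(x - 7). Sum: 2 ln|(x - 7)| - 19/(x - 7) + C


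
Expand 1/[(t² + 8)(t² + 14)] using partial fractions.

Coefficient matching gives α = γ = 0, β = 1/(14-8) = 1/6, δ = -β = -1/6
Result: (1/6)/(t² + 8) - (1/6)/(t² + 14)


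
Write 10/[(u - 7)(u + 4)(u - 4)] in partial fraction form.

Using cover-up method: P = 10/33, Q = 5/44, R = -5/12
Result: (10/33)/(u - 7) + (5/44)/(u + 4) - (5/12)/(u - 4)


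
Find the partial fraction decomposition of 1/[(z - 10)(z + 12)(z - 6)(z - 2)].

Using Heaviside cover-up: (1/704)/(z - 10) - (1/5544)/(z + 12) - (1/288)/(z - 6) + (1/448)/(z - 2)


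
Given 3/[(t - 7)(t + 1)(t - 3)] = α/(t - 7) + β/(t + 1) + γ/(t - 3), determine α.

Cover-up at t = 7: α = 3/[(7 + 1)(7 - 3)] = 3/[(8)(4)] = 3/32


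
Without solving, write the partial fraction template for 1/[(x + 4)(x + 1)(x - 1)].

Three distinct linear factors: α/(x + 4) + β/(x + 1) + γ/(x - 1)


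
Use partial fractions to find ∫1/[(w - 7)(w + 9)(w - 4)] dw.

Cover-up: P = 1/48, Q = 1/208, R = -1/39. Decomposition: (1/48)/(w - 7) + (1/208)/(w + 9) - (1/39)/(w - 4). Integrate each term: (1/48) ln|(w - 7)| + (1/208) ln|(w + 9)| - (1/39) ln|(w - 4)| + C


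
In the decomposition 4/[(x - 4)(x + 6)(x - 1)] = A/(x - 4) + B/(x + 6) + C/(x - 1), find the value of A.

Cover-up at x = 4: A = 4/[(4 + 6)(4 - 1)] = 4/[(10)(3)] = 4/30 = 2/15


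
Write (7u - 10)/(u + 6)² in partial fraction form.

(7u - 10) = A(u + 6) + B. At u = -6: B = 7·(-6) - 10 = -52. Coeff of u: A = 7
Result: 7/(u + 6) - 52/(u + 6)²


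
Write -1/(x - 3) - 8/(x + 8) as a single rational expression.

Common denominator (x - 3)(x + 8). Numerator: -1(x + 8) - 8(x - 3) = (-x - 8) - (8x - 24) = -9x + 16
Result: (-9x + 16)/[(x - 3)(x + 8)]


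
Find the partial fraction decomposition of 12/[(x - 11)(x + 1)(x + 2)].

Using cover-up method: P = 1/13, Q = -1, R = 12/13
Result: (1/13)/(x - 11) - 1/(x + 1) + (12/13)/(x + 2)


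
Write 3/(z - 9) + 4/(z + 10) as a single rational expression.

Common denominator (z - 9)(z + 10). Numerator: 3(z + 10) + 4(z - 9) = (3z + 30) + (4z - 36) = 7z - 6
Result: (7z - 6)/[(z - 9)(z + 10)]


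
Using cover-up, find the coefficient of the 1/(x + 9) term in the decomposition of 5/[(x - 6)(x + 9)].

Cover (x + 9), set x=-9: 5/((x - 6) at x=-9) = 5/(-15) = -1/3


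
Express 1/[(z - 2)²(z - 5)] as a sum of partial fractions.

Cover-up at z=5: γ = 1/(5 - 2)² = 1/9. Cover-up at z=2: β = 1/(2 - 5) = -1/3. Comparing z² coeff: α = -γ = -1/9
Result: (-1/9)/(z - 2) - (1/3)/(z - 2)² + (1/9)/(z - 5)


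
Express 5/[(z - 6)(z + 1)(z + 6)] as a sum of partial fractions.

Using cover-up method: P = 5/84, Q = -1/7, R = 1/12
Result: (5/84)/(z - 6) - (1/7)/(z + 1) + (1/12)/(z + 6)


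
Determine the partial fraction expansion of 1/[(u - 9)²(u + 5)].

Cover-up at u=-5: C = 1/(-5 - 9)² = 1/196. Cover-up at u=9: B = 1/(9 + 5) = 1/14. Comparing u² coeff: A = -C = -1/196
Result: (-1/196)/(u - 9) + (1/14)/(u - 9)² + (1/196)/(u + 5)


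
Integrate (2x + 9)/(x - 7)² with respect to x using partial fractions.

Decompose: α = 2, β = 2·7 + 9 = 23, so (2x + 9)/(x - 7)² = 2/(x - 7) + 23/(x - 7)². Integrate: ∫ α/(x - 7) dx = 2 ln|(x - 7)|; ∫ β/(x - 7)² dx = -23/(x - 7). Sum: 2 ln|(x - 7)| - 23/(x - 7) + C


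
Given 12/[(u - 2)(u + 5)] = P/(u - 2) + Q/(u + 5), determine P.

Cover-up at u = 2: P = 12/(2 + 5) = 12/7


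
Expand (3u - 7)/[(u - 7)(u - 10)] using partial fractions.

At u=7: α = (3·7 - 7)/(7 - 10) = -14/3. At u=10: β = (3·10 - 7)/(10 - 7) = 23/3
Result: (-14/3)/(u - 7) + (23/3)/(u - 10)


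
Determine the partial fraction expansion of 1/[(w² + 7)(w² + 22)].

Coefficient matching gives α = γ = 0, β = 1/(22-7) = 1/15, δ = -β = -1/15
Result: (1/15)/(w² + 7) - (1/15)/(w² + 22)


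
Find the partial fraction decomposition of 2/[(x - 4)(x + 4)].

2/(x - 4)(x + 4) = P/(x - 4) + Q/(x + 4). P = 2/(4 + 4) = 1/4, Q = 2/(-4 - 4) = -1/4
Result: (1/4)/(x - 4) - (1/4)/(x + 4)


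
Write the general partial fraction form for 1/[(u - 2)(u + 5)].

Distinct linear factors: α/(u - 2) + β/(u + 5)


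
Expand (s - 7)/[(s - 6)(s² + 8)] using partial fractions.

At s=6: α = (1·6 - 7)/(6² + 8) = -1/44. β = -α = 1/44, γ = 1 - 6·α = 25/22
Result: (-1/44)/(s - 6) + ((1/44)s + 25/22)/(s² + 8)


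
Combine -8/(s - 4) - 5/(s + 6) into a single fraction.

Common denominator (s - 4)(s + 6). Numerator: -8(s + 6) - 5(s - 4) = (-8s - 48) - (5s - 20) = -13s - 28
Result: (-13s - 28)/[(s - 4)(s + 6)]


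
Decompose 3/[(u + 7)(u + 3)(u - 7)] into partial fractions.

Using cover-up method: A = 3/56, B = -3/40, C = 3/140
Result: (3/56)/(u + 7) - (3/40)/(u + 3) + (3/140)/(u - 7)


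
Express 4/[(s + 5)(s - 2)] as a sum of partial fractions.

4/(s + 5)(s - 2) = α/(s + 5) + β/(s - 2). α = 4/(-5 - 2) = -4/7, β = 4/(2 + 5) = 4/7
Result: (-4/7)/(s + 5) + (4/7)/(s - 2)


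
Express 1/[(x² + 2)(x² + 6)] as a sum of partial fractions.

Coefficient matching gives A = C = 0, B = 1/(6-2) = 1/4, D = -B = -1/4
Result: (1/4)/(x² + 2) - (1/4)/(x² + 6)


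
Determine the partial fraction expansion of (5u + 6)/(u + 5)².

(5u + 6) = P(u + 5) + Q. At u = -5: Q = 5·(-5) + 6 = -19. Coeff of u: P = 5
Result: 5/(u + 5) - 19/(u + 5)²


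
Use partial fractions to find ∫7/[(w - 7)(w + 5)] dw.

Decompose: 7/[(w - 7)(w + 5)] = (7/12)/(w - 7) - (7/12)/(w + 5). Integrate each term: (7/12) ln|(w - 7)| - (7/12) ln|(w + 5)| + C


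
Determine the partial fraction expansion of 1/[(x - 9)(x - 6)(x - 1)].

Using cover-up method: P = 1/24, Q = -1/15, R = 1/40
Result: (1/24)/(x - 9) - (1/15)/(x - 6) + (1/40)/(x - 1)


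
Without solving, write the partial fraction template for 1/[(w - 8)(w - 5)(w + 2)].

Three distinct linear factors: A/(w - 8) + B/(w - 5) + C/(w + 2)


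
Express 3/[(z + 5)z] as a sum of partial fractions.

3/(z + 5)z = P/(z + 5) + Q/z. P = 3/(-5 - 0) = -3/5, Q = 3/(0 + 5) = 3/5
Result: (-3/5)/(z + 5) + (3/5)/z


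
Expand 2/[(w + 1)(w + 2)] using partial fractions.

2/(w + 1)(w + 2) = P/(w + 1) + Q/(w + 2). P = 2/(-1 + 2) = 2, Q = 2/(-2 + 1) = -2
Result: 2/(w + 1) - 2/(w + 2)
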